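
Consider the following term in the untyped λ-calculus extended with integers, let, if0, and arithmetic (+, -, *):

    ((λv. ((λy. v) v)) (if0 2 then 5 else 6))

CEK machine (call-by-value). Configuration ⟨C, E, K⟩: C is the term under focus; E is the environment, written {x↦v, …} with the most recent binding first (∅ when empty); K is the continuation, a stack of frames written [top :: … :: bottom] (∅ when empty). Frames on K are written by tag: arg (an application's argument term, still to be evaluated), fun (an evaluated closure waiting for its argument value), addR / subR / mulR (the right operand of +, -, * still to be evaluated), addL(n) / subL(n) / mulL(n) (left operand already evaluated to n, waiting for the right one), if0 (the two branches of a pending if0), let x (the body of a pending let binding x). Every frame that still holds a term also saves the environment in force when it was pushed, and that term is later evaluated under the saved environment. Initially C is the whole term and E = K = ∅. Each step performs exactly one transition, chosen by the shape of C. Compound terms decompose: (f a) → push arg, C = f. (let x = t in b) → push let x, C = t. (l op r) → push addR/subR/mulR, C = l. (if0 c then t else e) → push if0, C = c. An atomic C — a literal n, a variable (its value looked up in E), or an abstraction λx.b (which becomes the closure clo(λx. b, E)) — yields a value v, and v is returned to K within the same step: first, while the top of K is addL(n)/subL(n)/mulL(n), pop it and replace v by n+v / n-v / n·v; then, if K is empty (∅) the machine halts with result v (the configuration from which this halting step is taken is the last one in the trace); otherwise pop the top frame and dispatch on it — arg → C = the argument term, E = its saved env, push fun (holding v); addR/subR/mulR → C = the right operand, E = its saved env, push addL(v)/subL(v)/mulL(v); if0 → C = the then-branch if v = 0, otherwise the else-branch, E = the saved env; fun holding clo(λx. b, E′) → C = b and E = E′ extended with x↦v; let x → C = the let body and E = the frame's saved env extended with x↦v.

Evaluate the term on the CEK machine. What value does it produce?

Answer: 6

Execution trace:
0. ⟨C=((λv. ((λy. v) v)) (if0 2 then 5 else 6)); E=∅; K=∅⟩
1. ⟨C=(λv. ((λy. v) v)); E=∅; K=[arg]⟩
2. ⟨C=(if0 2 then 5 else 6); E=∅; K=[fun]⟩
3. ⟨C=2; E=∅; K=[if0 :: fun]⟩
4. ⟨C=6; E=∅; K=[fun]⟩
5. ⟨C=((λy. v) v); E={v↦6}; K=∅⟩
6. ⟨C=(λy. v); E={v↦6}; K=[arg]⟩
7. ⟨C=v; E={v↦6}; K=[fun]⟩
8. ⟨C=v; E={y↦6, v↦6}; K=∅⟩
→ final value 6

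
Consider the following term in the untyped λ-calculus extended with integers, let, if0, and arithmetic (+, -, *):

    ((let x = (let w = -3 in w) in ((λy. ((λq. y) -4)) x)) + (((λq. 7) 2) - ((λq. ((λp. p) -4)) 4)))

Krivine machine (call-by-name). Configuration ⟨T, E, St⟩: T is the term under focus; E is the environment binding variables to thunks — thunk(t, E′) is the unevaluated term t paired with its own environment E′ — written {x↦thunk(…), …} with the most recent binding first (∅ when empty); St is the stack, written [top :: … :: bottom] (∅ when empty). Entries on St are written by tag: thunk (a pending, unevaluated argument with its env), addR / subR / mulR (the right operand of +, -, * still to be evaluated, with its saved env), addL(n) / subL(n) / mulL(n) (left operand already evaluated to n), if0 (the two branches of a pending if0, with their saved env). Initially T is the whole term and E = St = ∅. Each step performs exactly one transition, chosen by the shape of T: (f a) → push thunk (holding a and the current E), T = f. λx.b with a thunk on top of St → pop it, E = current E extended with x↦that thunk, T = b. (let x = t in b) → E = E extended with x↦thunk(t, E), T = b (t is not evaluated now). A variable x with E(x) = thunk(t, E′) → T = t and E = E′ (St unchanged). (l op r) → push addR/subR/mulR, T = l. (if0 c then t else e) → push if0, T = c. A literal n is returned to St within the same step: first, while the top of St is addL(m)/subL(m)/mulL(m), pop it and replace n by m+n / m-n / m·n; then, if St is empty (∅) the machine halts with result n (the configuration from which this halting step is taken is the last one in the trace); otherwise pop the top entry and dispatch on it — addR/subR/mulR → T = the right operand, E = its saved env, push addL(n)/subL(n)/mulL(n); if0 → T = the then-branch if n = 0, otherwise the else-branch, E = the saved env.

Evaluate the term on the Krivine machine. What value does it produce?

step 0: [T=((let x = (let w = -3 in w) in ((λy. ((λq. y) -4)) x)) + (((λq. 7) 2) - ((λq. ((λp. p) -4)) 4))) | E=∅ | St=∅]
step 1: [T=(let x = (let w = -3 in w) in ((λy. ((λq. y) -4)) x)) | E=∅ | St=[addR]]
step 2: [T=((λy. ((λq. y) -4)) x) | E={x↦thunk((let w = -3 in w), ∅)} | St=[addR]]
step 3: [T=(λy. ((λq. y) -4)) | E={x↦thunk((let w = -3 in w), ∅)} | St=[thunk :: addR]]
step 4: [T=((λq. y) -4) | E={y↦thunk(x, {x↦thunk((let w = -3 in w), ∅)}), x↦thunk((let w = -3 in w), ∅)} | St=[addR]]
step 5: [T=(λq. y) | E={y↦thunk(x, {x↦thunk((let w = -3 in w), ∅)}), x↦thunk((let w = -3 in w), ∅)} | St=[thunk :: addR]]
step 6: [T=y | E={q↦thunk(-4, {y↦thunk(x, {x↦thunk((let w = -3 in w), ∅)}), x↦thunk((let w = -3 in w), ∅)}), y↦thunk(x, {x↦thunk((let w = -3 in w), ∅)}), x↦thunk((let w = -3 in w), ∅)} | St=[addR]]
step 7: [T=x | E={x↦thunk((let w = -3 in w), ∅)} | St=[addR]]
step 8: [T=(let w = -3 in w) | E=∅ | St=[addR]]
step 9: [T=w | E={w↦thunk(-3, ∅)} | St=[addR]]
step 10: [T=-3 | E=∅ | St=[addR]]
step 11: [T=(((λq. 7) 2) - ((λq. ((λp. p) -4)) 4)) | E=∅ | St=[addL(-3)]]
step 12: [T=((λq. 7) 2) | E=∅ | St=[subR :: addL(-3)]]
step 13: [T=(λq. 7) | E=∅ | St=[thunk :: subR :: addL(-3)]]
step 14: [T=7 | E={q↦thunk(2, ∅)} | St=[subR :: addL(-3)]]
step 15: [T=((λq. ((λp. p) -4)) 4) | E=∅ | St=[subL(7) :: addL(-3)]]
step 16: [T=(λq. ((λp. p) -4)) | E=∅ | St=[thunk :: subL(7) :: addL(-3)]]
step 17: [T=((λp. p) -4) | E={q↦thunk(4, ∅)} | St=[subL(7) :: addL(-3)]]
step 18: [T=(λp. p) | E={q↦thunk(4, ∅)} | St=[thunk :: subL(7) :: addL(-3)]]
step 19: [T=p | E={p↦thunk(-4, {q↦thunk(4, ∅)}), q↦thunk(4, ∅)} | St=[subL(7) :: addL(-3)]]
step 20: [T=-4 | E={q↦thunk(4, ∅)} | St=[subL(7) :: addL(-3)]]
→ final value 8

Answer: 8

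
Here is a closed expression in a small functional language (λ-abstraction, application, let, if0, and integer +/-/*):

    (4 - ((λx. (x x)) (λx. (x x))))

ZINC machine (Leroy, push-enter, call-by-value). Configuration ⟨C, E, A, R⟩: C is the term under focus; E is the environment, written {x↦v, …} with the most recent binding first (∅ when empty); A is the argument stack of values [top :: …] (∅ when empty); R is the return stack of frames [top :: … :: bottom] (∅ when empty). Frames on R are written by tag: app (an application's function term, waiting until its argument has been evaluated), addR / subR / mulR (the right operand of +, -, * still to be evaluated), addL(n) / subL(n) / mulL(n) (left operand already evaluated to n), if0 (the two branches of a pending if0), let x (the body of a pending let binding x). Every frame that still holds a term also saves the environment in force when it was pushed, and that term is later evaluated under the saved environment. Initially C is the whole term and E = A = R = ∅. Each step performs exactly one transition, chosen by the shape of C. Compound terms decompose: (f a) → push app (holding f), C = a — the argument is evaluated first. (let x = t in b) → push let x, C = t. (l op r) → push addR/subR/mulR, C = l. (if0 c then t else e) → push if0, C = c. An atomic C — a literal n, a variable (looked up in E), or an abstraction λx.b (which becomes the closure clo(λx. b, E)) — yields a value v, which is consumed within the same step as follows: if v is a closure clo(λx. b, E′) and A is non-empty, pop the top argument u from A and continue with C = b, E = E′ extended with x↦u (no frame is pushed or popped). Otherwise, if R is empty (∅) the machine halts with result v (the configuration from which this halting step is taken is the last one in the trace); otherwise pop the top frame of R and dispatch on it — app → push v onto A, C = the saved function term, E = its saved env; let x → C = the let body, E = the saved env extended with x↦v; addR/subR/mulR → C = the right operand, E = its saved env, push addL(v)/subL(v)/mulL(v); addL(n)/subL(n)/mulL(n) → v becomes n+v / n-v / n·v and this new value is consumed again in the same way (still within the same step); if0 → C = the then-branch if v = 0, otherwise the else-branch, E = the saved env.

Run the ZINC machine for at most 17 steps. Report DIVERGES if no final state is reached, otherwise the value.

0. ⟨C=(4 - ((λx. (x x)) (λx. (x x)))); E=∅; A=∅; R=∅⟩
1. ⟨C=4; E=∅; A=∅; R=[subR]⟩
2. ⟨C=((λx. (x x)) (λx. (x x))); E=∅; A=∅; R=[subL(4)]⟩
3. ⟨C=(λx. (x x)); E=∅; A=∅; R=[app :: subL(4)]⟩
4. ⟨C=(λx. (x x)); E=∅; A=[clo(λx. (x x), ∅)]; R=[subL(4)]⟩
5. ⟨C=(x x); E={x↦clo(λx. (x x), ∅)}; A=∅; R=[subL(4)]⟩
6. ⟨C=x; E={x↦clo(λx. (x x), ∅)}; A=∅; R=[app :: subL(4)]⟩
7. ⟨C=x; E={x↦clo(λx. (x x), ∅)}; A=[clo(λx. (x x), ∅)]; R=[subL(4)]⟩
… configuration repeats with period 3 (steps 5–7 recur indefinitely) …

Answer: DIVERGES (no final state within 17 steps)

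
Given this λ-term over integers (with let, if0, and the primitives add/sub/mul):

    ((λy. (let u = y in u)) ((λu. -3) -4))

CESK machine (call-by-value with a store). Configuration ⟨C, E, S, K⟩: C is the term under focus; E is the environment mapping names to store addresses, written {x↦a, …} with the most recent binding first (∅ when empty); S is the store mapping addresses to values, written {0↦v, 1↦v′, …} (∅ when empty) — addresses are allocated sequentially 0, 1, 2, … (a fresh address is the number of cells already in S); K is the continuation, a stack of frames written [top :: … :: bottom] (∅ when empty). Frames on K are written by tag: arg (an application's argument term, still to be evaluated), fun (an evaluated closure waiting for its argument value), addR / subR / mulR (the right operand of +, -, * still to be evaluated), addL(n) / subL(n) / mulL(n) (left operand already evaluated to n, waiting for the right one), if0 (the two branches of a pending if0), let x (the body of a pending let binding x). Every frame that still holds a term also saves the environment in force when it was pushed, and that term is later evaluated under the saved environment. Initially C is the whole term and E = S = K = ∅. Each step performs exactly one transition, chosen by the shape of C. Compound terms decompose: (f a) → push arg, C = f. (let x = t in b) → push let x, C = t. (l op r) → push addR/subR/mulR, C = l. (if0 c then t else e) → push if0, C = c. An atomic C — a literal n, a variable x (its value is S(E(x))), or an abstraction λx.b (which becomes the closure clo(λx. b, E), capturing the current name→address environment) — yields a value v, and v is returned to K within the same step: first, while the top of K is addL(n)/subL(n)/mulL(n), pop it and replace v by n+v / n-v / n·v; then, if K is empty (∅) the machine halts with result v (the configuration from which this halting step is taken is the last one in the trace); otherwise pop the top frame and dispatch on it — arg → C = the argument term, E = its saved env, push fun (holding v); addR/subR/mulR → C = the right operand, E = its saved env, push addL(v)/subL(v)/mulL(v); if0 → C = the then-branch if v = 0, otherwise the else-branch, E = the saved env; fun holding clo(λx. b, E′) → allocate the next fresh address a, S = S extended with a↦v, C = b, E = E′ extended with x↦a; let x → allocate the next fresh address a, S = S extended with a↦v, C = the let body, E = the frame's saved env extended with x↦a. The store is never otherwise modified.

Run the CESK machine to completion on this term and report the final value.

Answer: -3

Derivation:
step 0: <C=((λy. (let u = y in u)) ((λu. -3) -4)), E=∅, S=∅, K=∅>
step 1: <C=(λy. (let u = y in u)), E=∅, S=∅, K=[arg]>
step 2: <C=((λu. -3) -4), E=∅, S=∅, K=[fun]>
step 3: <C=(λu. -3), E=∅, S=∅, K=[arg :: fun]>
step 4: <C=-4, E=∅, S=∅, K=[fun :: fun]>
step 5: <C=-3, E={u↦0}, S={0↦-4}, K=[fun]>
step 6: <C=(let u = y in u), E={y↦1}, S={0↦-4, 1↦-3}, K=∅>
step 7: <C=y, E={y↦1}, S={0↦-4, 1↦-3}, K=[let u]>
step 8: <C=u, E={u↦2, y↦1}, S={0↦-4, 1↦-3, 2↦-3}, K=∅>
→ final value -3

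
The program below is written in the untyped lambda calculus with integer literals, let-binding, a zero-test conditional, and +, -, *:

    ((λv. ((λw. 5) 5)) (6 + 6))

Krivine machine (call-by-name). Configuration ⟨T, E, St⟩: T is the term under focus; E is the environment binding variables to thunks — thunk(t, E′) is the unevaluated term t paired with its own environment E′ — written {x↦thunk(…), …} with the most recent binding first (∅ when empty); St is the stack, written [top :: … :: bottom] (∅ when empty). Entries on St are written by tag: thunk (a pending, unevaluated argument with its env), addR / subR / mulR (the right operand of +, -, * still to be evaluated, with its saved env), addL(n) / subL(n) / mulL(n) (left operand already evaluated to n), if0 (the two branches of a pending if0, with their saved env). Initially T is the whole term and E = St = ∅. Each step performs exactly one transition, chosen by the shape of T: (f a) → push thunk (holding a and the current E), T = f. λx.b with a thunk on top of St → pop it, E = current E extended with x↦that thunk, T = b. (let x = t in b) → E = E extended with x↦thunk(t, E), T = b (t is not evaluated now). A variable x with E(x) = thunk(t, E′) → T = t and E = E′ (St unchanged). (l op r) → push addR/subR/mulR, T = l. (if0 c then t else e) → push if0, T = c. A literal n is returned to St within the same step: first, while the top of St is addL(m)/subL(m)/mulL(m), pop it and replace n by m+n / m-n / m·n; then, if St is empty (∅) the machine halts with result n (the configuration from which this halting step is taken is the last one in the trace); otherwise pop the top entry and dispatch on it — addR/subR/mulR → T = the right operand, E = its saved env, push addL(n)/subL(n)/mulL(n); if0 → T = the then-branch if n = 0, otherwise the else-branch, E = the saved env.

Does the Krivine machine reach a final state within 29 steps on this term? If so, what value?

[0] ⟨T=((λv. ((λw. 5) 5)) (6 + 6)); E=∅; St=∅⟩
[1] ⟨T=(λv. ((λw. 5) 5)); E=∅; St=[thunk]⟩
[2] ⟨T=((λw. 5) 5); E={v↦thunk((6 + 6), ∅)}; St=∅⟩
[3] ⟨T=(λw. 5); E={v↦thunk((6 + 6), ∅)}; St=[thunk]⟩
[4] ⟨T=5; E={w↦thunk(5, {v↦thunk((6 + 6), ∅)}), v↦thunk((6 + 6), ∅)}; St=∅⟩
→ final value 5

Answer: 5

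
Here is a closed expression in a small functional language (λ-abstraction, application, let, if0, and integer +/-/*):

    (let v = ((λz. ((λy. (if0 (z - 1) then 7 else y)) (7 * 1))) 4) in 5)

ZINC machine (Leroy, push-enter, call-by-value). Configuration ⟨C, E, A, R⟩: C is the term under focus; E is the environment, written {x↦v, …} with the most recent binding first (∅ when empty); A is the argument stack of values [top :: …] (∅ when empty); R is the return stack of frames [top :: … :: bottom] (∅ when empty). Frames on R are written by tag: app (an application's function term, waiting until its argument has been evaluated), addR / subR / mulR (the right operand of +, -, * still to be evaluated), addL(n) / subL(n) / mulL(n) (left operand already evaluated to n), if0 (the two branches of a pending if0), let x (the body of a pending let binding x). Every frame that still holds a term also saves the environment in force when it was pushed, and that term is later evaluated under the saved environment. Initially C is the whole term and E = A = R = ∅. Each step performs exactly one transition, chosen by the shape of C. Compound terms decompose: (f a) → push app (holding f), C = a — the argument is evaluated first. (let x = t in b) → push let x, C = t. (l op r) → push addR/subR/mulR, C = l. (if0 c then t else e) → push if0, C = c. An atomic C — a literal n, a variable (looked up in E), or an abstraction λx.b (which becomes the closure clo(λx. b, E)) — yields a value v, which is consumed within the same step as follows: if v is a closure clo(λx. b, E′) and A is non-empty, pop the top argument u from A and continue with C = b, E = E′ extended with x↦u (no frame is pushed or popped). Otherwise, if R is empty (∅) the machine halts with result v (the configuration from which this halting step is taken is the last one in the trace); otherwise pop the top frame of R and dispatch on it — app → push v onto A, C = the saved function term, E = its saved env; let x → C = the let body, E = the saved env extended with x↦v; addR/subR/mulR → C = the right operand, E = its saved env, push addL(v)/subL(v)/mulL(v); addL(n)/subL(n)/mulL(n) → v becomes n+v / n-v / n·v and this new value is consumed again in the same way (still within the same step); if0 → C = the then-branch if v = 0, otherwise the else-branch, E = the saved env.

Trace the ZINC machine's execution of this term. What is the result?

[0] [C=(let v = ((λz. ((λy. (if0 (z - 1) then 7 else y)) (7 * 1))) 4) in 5) | E=∅ | A=∅ | R=∅]
[1] [C=((λz. ((λy. (if0 (z - 1) then 7 else y)) (7 * 1))) 4) | E=∅ | A=∅ | R=[let v]]
[2] [C=4 | E=∅ | A=∅ | R=[app :: let v]]
[3] [C=(λz. ((λy. (if0 (z - 1) then 7 else y)) (7 * 1))) | E=∅ | A=[4] | R=[let v]]
[4] [C=((λy. (if0 (z - 1) then 7 else y)) (7 * 1)) | E={z↦4} | A=∅ | R=[let v]]
[5] [C=(7 * 1) | E={z↦4} | A=∅ | R=[app :: let v]]
[6] [C=7 | E={z↦4} | A=∅ | R=[mulR :: app :: let v]]
[7] [C=1 | E={z↦4} | A=∅ | R=[mulL(7) :: app :: let v]]
[8] [C=(λy. (if0 (z - 1) then 7 else y)) | E={z↦4} | A=[7] | R=[let v]]
[9] [C=(if0 (z - 1) then 7 else y) | E={y↦7, z↦4} | A=∅ | R=[let v]]
[10] [C=(z - 1) | E={y↦7, z↦4} | A=∅ | R=[if0 :: let v]]
[11] [C=z | E={y↦7, z↦4} | A=∅ | R=[subR :: if0 :: let v]]
[12] [C=1 | E={y↦7, z↦4} | A=∅ | R=[subL(4) :: if0 :: let v]]
[13] [C=y | E={y↦7, z↦4} | A=∅ | R=[let v]]
[14] [C=5 | E={v↦7} | A=∅ | R=∅]
→ final value 5

Answer: 5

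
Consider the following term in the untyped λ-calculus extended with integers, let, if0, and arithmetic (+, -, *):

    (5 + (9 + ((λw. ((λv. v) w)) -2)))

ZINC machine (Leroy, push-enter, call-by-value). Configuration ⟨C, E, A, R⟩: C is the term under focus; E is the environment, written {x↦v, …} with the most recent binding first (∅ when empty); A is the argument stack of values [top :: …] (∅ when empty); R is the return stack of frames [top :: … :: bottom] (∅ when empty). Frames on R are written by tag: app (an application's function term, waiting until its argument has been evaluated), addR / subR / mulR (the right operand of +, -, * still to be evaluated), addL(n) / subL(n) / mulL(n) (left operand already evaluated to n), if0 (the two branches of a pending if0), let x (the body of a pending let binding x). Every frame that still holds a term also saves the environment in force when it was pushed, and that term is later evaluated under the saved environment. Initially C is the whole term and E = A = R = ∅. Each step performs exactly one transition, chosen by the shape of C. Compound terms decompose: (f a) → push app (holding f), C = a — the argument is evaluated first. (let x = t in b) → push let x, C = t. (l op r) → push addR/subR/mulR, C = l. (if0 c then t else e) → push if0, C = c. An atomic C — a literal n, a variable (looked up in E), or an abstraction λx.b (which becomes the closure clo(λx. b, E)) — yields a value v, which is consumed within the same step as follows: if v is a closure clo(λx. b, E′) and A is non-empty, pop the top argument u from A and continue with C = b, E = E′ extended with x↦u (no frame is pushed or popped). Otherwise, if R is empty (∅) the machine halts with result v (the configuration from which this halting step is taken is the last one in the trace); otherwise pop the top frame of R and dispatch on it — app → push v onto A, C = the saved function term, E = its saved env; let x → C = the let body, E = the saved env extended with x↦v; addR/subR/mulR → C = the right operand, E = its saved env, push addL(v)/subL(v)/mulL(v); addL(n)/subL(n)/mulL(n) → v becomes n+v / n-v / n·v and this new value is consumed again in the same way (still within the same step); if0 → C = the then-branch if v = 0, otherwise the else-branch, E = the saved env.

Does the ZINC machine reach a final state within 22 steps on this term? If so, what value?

Answer: 12

Derivation:
[0] ⟨C=(5 + (9 + ((λw. ((λv. v) w)) -2))); E=∅; A=∅; R=∅⟩
[1] ⟨C=5; E=∅; A=∅; R=[addR]⟩
[2] ⟨C=(9 + ((λw. ((λv. v) w)) -2)); E=∅; A=∅; R=[addL(5)]⟩
[3] ⟨C=9; E=∅; A=∅; R=[addR :: addL(5)]⟩
[4] ⟨C=((λw. ((λv. v) w)) -2); E=∅; A=∅; R=[addL(9) :: addL(5)]⟩
[5] ⟨C=-2; E=∅; A=∅; R=[app :: addL(9) :: addL(5)]⟩
[6] ⟨C=(λw. ((λv. v) w)); E=∅; A=[-2]; R=[addL(9) :: addL(5)]⟩
[7] ⟨C=((λv. v) w); E={w↦-2}; A=∅; R=[addL(9) :: addL(5)]⟩
[8] ⟨C=w; E={w↦-2}; A=∅; R=[app :: addL(9) :: addL(5)]⟩
[9] ⟨C=(λv. v); E={w↦-2}; A=[-2]; R=[addL(9) :: addL(5)]⟩
[10] ⟨C=v; E={v↦-2, w↦-2}; A=∅; R=[addL(9) :: addL(5)]⟩
→ final value 12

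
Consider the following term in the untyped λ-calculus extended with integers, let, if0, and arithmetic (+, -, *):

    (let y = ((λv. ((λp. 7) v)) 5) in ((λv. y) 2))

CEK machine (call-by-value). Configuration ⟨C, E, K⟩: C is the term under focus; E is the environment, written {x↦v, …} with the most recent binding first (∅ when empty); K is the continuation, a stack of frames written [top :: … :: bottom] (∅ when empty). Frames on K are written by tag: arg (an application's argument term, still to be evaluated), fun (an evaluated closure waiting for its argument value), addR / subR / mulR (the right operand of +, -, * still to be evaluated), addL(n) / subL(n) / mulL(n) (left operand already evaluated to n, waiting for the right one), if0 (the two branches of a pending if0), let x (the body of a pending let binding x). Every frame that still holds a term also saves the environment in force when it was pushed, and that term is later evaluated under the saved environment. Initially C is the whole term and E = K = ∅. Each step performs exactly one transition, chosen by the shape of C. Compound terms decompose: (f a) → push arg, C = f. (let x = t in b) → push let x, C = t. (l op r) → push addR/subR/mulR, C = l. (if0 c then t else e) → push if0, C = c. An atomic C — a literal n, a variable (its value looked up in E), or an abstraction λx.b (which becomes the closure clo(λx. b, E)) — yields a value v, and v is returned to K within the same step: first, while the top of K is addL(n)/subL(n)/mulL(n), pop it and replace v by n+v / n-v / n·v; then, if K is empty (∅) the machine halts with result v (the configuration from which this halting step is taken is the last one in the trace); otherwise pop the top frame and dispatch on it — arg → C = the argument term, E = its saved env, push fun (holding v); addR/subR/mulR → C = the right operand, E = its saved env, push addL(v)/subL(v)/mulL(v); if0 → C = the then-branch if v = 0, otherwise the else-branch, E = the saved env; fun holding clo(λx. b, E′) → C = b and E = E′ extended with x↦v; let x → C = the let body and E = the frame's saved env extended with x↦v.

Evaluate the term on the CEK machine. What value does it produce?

Answer: 7

Execution trace:
[0] [C=(let y = ((λv. ((λp. 7) v)) 5) in ((λv. y) 2)) | E=∅ | K=∅]
[1] [C=((λv. ((λp. 7) v)) 5) | E=∅ | K=[let y]]
[2] [C=(λv. ((λp. 7) v)) | E=∅ | K=[arg :: let y]]
[3] [C=5 | E=∅ | K=[fun :: let y]]
[4] [C=((λp. 7) v) | E={v↦5} | K=[let y]]
[5] [C=(λp. 7) | E={v↦5} | K=[arg :: let y]]
[6] [C=v | E={v↦5} | K=[fun :: let y]]
[7] [C=7 | E={p↦5, v↦5} | K=[let y]]
[8] [C=((λv. y) 2) | E={y↦7} | K=∅]
[9] [C=(λv. y) | E={y↦7} | K=[arg]]
[10] [C=2 | E={y↦7} | K=[fun]]
[11] [C=y | E={v↦2, y↦7} | K=∅]
→ final value 7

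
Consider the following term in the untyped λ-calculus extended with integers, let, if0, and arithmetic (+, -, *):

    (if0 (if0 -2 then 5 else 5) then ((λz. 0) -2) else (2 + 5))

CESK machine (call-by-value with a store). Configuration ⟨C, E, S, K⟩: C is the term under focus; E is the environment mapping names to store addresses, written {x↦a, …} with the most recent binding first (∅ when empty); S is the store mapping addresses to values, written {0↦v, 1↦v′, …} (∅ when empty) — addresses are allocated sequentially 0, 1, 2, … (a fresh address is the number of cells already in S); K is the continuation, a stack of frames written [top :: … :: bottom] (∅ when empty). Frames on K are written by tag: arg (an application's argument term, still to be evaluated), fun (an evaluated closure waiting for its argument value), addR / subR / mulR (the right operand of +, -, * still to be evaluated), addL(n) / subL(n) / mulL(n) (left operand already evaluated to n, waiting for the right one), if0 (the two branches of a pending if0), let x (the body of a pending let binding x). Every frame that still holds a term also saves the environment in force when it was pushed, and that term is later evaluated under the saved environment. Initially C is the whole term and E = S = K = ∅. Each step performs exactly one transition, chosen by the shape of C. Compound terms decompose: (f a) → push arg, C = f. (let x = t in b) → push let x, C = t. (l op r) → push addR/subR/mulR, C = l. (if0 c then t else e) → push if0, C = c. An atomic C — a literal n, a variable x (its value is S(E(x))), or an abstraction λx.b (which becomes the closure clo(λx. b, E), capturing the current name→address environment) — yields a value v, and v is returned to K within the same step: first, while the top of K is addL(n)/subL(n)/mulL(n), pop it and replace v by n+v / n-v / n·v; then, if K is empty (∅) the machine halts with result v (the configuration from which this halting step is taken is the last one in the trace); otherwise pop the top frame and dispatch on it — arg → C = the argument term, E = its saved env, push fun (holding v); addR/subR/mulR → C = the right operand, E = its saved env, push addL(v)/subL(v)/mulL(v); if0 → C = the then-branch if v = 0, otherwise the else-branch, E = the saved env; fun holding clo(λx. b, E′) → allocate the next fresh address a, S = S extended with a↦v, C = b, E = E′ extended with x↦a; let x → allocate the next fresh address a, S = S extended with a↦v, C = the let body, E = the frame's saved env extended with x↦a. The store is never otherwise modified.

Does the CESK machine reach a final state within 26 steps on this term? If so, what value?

Answer: 7

Execution trace:
step 0: [C=(if0 (if0 -2 then 5 else 5) then ((λz. 0) -2) else (2 + 5)) | E=∅ | S=∅ | K=∅]
step 1: [C=(if0 -2 then 5 else 5) | E=∅ | S=∅ | K=[if0]]
step 2: [C=-2 | E=∅ | S=∅ | K=[if0 :: if0]]
step 3: [C=5 | E=∅ | S=∅ | K=[if0]]
step 4: [C=(2 + 5) | E=∅ | S=∅ | K=∅]
step 5: [C=2 | E=∅ | S=∅ | K=[addR]]
step 6: [C=5 | E=∅ | S=∅ | K=[addL(2)]]
→ final value 7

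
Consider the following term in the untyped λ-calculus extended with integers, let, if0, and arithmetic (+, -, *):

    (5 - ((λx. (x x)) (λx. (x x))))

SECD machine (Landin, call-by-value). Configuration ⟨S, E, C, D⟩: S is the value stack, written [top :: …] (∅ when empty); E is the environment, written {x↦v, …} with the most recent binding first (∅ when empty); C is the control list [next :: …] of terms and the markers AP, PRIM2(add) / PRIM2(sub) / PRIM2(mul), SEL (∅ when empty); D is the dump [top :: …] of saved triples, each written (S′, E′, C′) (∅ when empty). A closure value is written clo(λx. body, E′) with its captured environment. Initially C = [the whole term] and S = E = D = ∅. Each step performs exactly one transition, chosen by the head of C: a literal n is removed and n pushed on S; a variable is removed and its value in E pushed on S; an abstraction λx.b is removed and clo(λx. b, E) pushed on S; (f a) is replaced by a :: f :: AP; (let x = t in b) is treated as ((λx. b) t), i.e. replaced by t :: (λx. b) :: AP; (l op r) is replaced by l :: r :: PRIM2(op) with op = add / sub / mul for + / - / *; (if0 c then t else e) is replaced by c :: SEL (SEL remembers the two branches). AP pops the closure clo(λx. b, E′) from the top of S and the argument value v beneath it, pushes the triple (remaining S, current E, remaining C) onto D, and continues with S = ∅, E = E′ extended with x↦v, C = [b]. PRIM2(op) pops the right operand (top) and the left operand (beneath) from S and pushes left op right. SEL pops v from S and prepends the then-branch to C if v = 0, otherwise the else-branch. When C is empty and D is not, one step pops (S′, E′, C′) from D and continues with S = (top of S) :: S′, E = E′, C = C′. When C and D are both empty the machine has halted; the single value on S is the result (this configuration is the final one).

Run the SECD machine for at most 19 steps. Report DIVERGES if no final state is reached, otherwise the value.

[0] [S=∅ | E=∅ | C=[(5 - ((λx. (x x)) (λx. (x x))))] | D=∅]
[1] [S=∅ | E=∅ | C=[5 :: ((λx. (x x)) (λx. (x x))) :: PRIM2(sub)] | D=∅]
[2] [S=[5] | E=∅ | C=[((λx. (x x)) (λx. (x x))) :: PRIM2(sub)] | D=∅]
[3] [S=[5] | E=∅ | C=[(λx. (x x)) :: (λx. (x x)) :: AP :: PRIM2(sub)] | D=∅]
[4] [S=[clo(λx. (x x), ∅) :: 5] | E=∅ | C=[(λx. (x x)) :: AP :: PRIM2(sub)] | D=∅]
[5] [S=[clo(λx. (x x), ∅) :: clo(λx. (x x), ∅) :: 5] | E=∅ | C=[AP :: PRIM2(sub)] | D=∅]
[6] [S=∅ | E={x↦clo(λx. (x x), ∅)} | C=[(x x)] | D=[([5], ∅, [PRIM2(sub)])]]
[7] [S=∅ | E={x↦clo(λx. (x x), ∅)} | C=[x :: x :: AP] | D=[([5], ∅, [PRIM2(sub)])]]
[8] [S=[clo(λx. (x x), ∅)] | E={x↦clo(λx. (x x), ∅)} | C=[x :: AP] | D=[([5], ∅, [PRIM2(sub)])]]
[9] [S=[clo(λx. (x x), ∅) :: clo(λx. (x x), ∅)] | E={x↦clo(λx. (x x), ∅)} | C=[AP] | D=[([5], ∅, [PRIM2(sub)])]]
[10] [S=∅ | E={x↦clo(λx. (x x), ∅)} | C=[(x x)] | D=[(∅, {x↦clo(λx. (x x), ∅)}, ∅) :: ([5], ∅, [PRIM2(sub)])]]
[11] [S=∅ | E={x↦clo(λx. (x x), ∅)} | C=[x :: x :: AP] | D=[(∅, {x↦clo(λx. (x x), ∅)}, ∅) :: ([5], ∅, [PRIM2(sub)])]]
[12] [S=[clo(λx. (x x), ∅)] | E={x↦clo(λx. (x x), ∅)} | C=[x :: AP] | D=[(∅, {x↦clo(λx. (x x), ∅)}, ∅) :: ([5], ∅, [PRIM2(sub)])]]
[13] [S=[clo(λx. (x x), ∅) :: clo(λx. (x x), ∅)] | E={x↦clo(λx. (x x), ∅)} | C=[AP] | D=[(∅, {x↦clo(λx. (x x), ∅)}, ∅) :: ([5], ∅, [PRIM2(sub)])]]
[14] [S=∅ | E={x↦clo(λx. (x x), ∅)} | C=[(x x)] | D=[(∅, {x↦clo(λx. (x x), ∅)}, ∅) :: (∅, {x↦clo(λx. (x x), ∅)}, ∅) :: ([5], ∅, [PRIM2(sub)])]]
[15] [S=∅ | E={x↦clo(λx. (x x), ∅)} | C=[x :: x :: AP] | D=[(∅, {x↦clo(λx. (x x), ∅)}, ∅) :: (∅, {x↦clo(λx. (x x), ∅)}, ∅) :: ([5], ∅, [PRIM2(sub)])]]
[16] [S=[clo(λx. (x x), ∅)] | E={x↦clo(λx. (x x), ∅)} | C=[x :: AP] | D=[(∅, {x↦clo(λx. (x x), ∅)}, ∅) :: (∅, {x↦clo(λx. (x x), ∅)}, ∅) :: ([5], ∅, [PRIM2(sub)])]]
[17] [S=[clo(λx. (x x), ∅) :: clo(λx. (x x), ∅)] | E={x↦clo(λx. (x x), ∅)} | C=[AP] | D=[(∅, {x↦clo(λx. (x x), ∅)}, ∅) :: (∅, {x↦clo(λx. (x x), ∅)}, ∅) :: ([5], ∅, [PRIM2(sub)])]]
[18] [S=∅ | E={x↦clo(λx. (x x), ∅)} | C=[(x x)] | D=[(∅, {x↦clo(λx. (x x), ∅)}, ∅) :: (∅, {x↦clo(λx. (x x), ∅)}, ∅) :: (∅, {x↦clo(λx. (x x), ∅)}, ∅) :: ([5], ∅, [PRIM2(sub)])]]
[19] [S=∅ | E={x↦clo(λx. (x x), ∅)} | C=[x :: x :: AP] | D=[(∅, {x↦clo(λx. (x x), ∅)}, ∅) :: (∅, {x↦clo(λx. (x x), ∅)}, ∅) :: (∅, {x↦clo(λx. (x x), ∅)}, ∅) :: ([5], ∅, [PRIM2(sub)])]]
→ 19 transitions taken and the configuration is still not final: no result within 19 steps

Answer: DIVERGES (no final state within 19 steps)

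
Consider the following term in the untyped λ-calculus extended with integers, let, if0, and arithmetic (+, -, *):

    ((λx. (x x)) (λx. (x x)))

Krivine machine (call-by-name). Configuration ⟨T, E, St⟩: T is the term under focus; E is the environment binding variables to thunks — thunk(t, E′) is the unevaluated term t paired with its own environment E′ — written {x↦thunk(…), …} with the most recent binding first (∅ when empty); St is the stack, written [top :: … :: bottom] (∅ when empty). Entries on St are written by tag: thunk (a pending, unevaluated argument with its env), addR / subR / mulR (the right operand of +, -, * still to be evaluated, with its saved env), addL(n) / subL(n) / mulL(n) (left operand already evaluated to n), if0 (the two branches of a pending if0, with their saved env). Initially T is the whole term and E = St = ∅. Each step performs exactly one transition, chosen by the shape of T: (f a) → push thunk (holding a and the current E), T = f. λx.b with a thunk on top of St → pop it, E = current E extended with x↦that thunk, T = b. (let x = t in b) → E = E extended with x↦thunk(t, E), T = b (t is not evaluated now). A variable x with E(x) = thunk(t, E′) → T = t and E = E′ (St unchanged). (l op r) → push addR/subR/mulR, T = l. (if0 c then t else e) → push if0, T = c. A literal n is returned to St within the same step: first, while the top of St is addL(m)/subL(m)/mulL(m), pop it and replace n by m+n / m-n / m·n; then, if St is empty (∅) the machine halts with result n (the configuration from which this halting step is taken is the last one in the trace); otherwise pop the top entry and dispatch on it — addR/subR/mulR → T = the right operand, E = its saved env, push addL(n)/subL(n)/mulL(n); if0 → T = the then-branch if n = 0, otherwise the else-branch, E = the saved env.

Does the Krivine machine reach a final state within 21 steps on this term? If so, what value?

0. ⟨T=((λx. (x x)) (λx. (x x))); E=∅; St=∅⟩
1. ⟨T=(λx. (x x)); E=∅; St=[thunk]⟩
2. ⟨T=(x x); E={x↦thunk((λx. (x x)), ∅)}; St=∅⟩
3. ⟨T=x; E={x↦thunk((λx. (x x)), ∅)}; St=[thunk]⟩
4. ⟨T=(λx. (x x)); E=∅; St=[thunk]⟩
5. ⟨T=(x x); E={x↦thunk(x, {x↦thunk((λx. (x x)), ∅)})}; St=∅⟩
6. ⟨T=x; E={x↦thunk(x, {x↦thunk((λx. (x x)), ∅)})}; St=[thunk]⟩
7. ⟨T=x; E={x↦thunk((λx. (x x)), ∅)}; St=[thunk]⟩
8. ⟨T=(λx. (x x)); E=∅; St=[thunk]⟩
9. ⟨T=(x x); E={x↦thunk(x, {x↦thunk(x, {x↦thunk((λx. (x x)), ∅)})})}; St=∅⟩
10. ⟨T=x; E={x↦thunk(x, {x↦thunk(x, {x↦thunk((λx. (x x)), ∅)})})}; St=[thunk]⟩
11. ⟨T=x; E={x↦thunk(x, {x↦thunk((λx. (x x)), ∅)})}; St=[thunk]⟩
12. ⟨T=x; E={x↦thunk((λx. (x x)), ∅)}; St=[thunk]⟩
13. ⟨T=(λx. (x x)); E=∅; St=[thunk]⟩
14. ⟨T=(x x); E={x↦thunk(x, {x↦thunk(x, {x↦thunk(x, {x↦thunk((λx. (x x)), ∅)})})})}; St=∅⟩
15. ⟨T=x; E={x↦thunk(x, {x↦thunk(x, {x↦thunk(x, {x↦thunk((λx. (x x)), ∅)})})})}; St=[thunk]⟩
16. ⟨T=x; E={x↦thunk(x, {x↦thunk(x, {x↦thunk((λx. (x x)), ∅)})})}; St=[thunk]⟩
17. ⟨T=x; E={x↦thunk(x, {x↦thunk((λx. (x x)), ∅)})}; St=[thunk]⟩
18. ⟨T=x; E={x↦thunk((λx. (x x)), ∅)}; St=[thunk]⟩
19. ⟨T=(λx. (x x)); E=∅; St=[thunk]⟩
20. ⟨T=(x x); E={x↦thunk(x, {x↦thunk(x, {x↦thunk(x, {x↦thunk(x, {x↦thunk((λx. (x x)), ∅)})})})})}; St=∅⟩
21. ⟨T=x; E={x↦thunk(x, {x↦thunk(x, {x↦thunk(x, {x↦thunk(x, {x↦thunk((λx. (x x)), ∅)})})})})}; St=[thunk]⟩
→ 21 transitions taken and the configuration is still not final: no result within 21 steps

Answer: DIVERGES (no final state within 21 steps)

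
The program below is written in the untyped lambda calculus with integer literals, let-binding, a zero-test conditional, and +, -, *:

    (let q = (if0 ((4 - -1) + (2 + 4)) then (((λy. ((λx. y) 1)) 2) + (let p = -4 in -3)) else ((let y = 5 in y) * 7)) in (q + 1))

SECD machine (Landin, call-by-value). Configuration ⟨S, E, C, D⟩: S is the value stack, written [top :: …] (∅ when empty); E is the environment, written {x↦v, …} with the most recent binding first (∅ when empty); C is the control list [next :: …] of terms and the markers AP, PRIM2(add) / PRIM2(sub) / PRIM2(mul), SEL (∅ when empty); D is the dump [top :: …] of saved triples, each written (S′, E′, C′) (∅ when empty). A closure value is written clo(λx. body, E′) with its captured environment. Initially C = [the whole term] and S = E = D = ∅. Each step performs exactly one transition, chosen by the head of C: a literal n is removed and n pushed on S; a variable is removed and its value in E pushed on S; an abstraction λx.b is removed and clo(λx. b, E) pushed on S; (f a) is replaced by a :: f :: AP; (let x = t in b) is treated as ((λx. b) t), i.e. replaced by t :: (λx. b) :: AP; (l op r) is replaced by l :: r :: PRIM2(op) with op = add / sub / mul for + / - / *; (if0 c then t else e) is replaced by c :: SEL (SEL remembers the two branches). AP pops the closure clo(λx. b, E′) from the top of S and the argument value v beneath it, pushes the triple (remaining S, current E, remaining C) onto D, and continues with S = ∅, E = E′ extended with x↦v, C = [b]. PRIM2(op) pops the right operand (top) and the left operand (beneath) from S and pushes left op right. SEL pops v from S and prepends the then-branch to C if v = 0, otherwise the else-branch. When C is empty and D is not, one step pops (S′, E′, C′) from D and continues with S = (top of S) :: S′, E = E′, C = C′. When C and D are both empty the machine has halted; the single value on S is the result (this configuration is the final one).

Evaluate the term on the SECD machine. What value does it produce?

t=0: ⟨S=∅; E=∅; C=[(let q = (if0 ((4 - -1) + (2 + 4)) then (((λy. ((λx. y) 1)) 2) + (let p = -4 in -3)) else ((let y = 5 in y) * 7)) in (q + 1))]; D=∅⟩
t=1: ⟨S=∅; E=∅; C=[(if0 ((4 - -1) + (2 + 4)) then (((λy. ((λx. y) 1)) 2) + (let p = -4 in -3)) else ((let y = 5 in y) * 7)) :: (λq. (q + 1)) :: AP]; D=∅⟩
t=2: ⟨S=∅; E=∅; C=[((4 - -1) + (2 + 4)) :: SEL :: (λq. (q + 1)) :: AP]; D=∅⟩
t=3: ⟨S=∅; E=∅; C=[(4 - -1) :: (2 + 4) :: PRIM2(add) :: SEL :: (λq. (q + 1)) :: AP]; D=∅⟩
t=4: ⟨S=∅; E=∅; C=[4 :: -1 :: PRIM2(sub) :: (2 + 4) :: PRIM2(add) :: SEL :: (λq. (q + 1)) :: AP]; D=∅⟩
t=5: ⟨S=[4]; E=∅; C=[-1 :: PRIM2(sub) :: (2 + 4) :: PRIM2(add) :: SEL :: (λq. (q + 1)) :: AP]; D=∅⟩
t=6: ⟨S=[-1 :: 4]; E=∅; C=[PRIM2(sub) :: (2 + 4) :: PRIM2(add) :: SEL :: (λq. (q + 1)) :: AP]; D=∅⟩
t=7: ⟨S=[5]; E=∅; C=[(2 + 4) :: PRIM2(add) :: SEL :: (λq. (q + 1)) :: AP]; D=∅⟩
t=8: ⟨S=[5]; E=∅; C=[2 :: 4 :: PRIM2(add) :: PRIM2(add) :: SEL :: (λq. (q + 1)) :: AP]; D=∅⟩
t=9: ⟨S=[2 :: 5]; E=∅; C=[4 :: PRIM2(add) :: PRIM2(add) :: SEL :: (λq. (q + 1)) :: AP]; D=∅⟩
t=10: ⟨S=[4 :: 2 :: 5]; E=∅; C=[PRIM2(add) :: PRIM2(add) :: SEL :: (λq. (q + 1)) :: AP]; D=∅⟩
t=11: ⟨S=[6 :: 5]; E=∅; C=[PRIM2(add) :: SEL :: (λq. (q + 1)) :: AP]; D=∅⟩
t=12: ⟨S=[11]; E=∅; C=[SEL :: (λq. (q + 1)) :: AP]; D=∅⟩
t=13: ⟨S=∅; E=∅; C=[((let y = 5 in y) * 7) :: (λq. (q + 1)) :: AP]; D=∅⟩
t=14: ⟨S=∅; E=∅; C=[(let y = 5 in y) :: 7 :: PRIM2(mul) :: (λq. (q + 1)) :: AP]; D=∅⟩
t=15: ⟨S=∅; E=∅; C=[5 :: (λy. y) :: AP :: 7 :: PRIM2(mul) :: (λq. (q + 1)) :: AP]; D=∅⟩
t=16: ⟨S=[5]; E=∅; C=[(λy. y) :: AP :: 7 :: PRIM2(mul) :: (λq. (q + 1)) :: AP]; D=∅⟩
t=17: ⟨S=[clo(λy. y, ∅) :: 5]; E=∅; C=[AP :: 7 :: PRIM2(mul) :: (λq. (q + 1)) :: AP]; D=∅⟩
t=18: ⟨S=∅; E={y↦5}; C=[y]; D=[(∅, ∅, [7 :: PRIM2(mul) :: (λq. (q + 1)) :: AP])]⟩
t=19: ⟨S=[5]; E={y↦5}; C=∅; D=[(∅, ∅, [7 :: PRIM2(mul) :: (λq. (q + 1)) :: AP])]⟩
t=20: ⟨S=[5]; E=∅; C=[7 :: PRIM2(mul) :: (λq. (q + 1)) :: AP]; D=∅⟩
t=21: ⟨S=[7 :: 5]; E=∅; C=[PRIM2(mul) :: (λq. (q + 1)) :: AP]; D=∅⟩
t=22: ⟨S=[35]; E=∅; C=[(λq. (q + 1)) :: AP]; D=∅⟩
t=23: ⟨S=[clo(λq. (q + 1), ∅) :: 35]; E=∅; C=[AP]; D=∅⟩
t=24: ⟨S=∅; E={q↦35}; C=[(q + 1)]; D=[(∅, ∅, ∅)]⟩
t=25: ⟨S=∅; E={q↦35}; C=[q :: 1 :: PRIM2(add)]; D=[(∅, ∅, ∅)]⟩
t=26: ⟨S=[35]; E={q↦35}; C=[1 :: PRIM2(add)]; D=[(∅, ∅, ∅)]⟩
t=27: ⟨S=[1 :: 35]; E={q↦35}; C=[PRIM2(add)]; D=[(∅, ∅, ∅)]⟩
t=28: ⟨S=[36]; E={q↦35}; C=∅; D=[(∅, ∅, ∅)]⟩
t=29: ⟨S=[36]; E=∅; C=∅; D=∅⟩
→ final value 36

Answer: 36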